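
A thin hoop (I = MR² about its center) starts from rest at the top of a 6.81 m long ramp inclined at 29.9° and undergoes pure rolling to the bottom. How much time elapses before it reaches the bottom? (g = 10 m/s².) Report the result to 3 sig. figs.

Here I = MR², so the shape factor k = I/(MR²) = 1.
Translational: Mg sinθ − f = Ma. Rotational about the CM: fR = Iα = kMRa, so f = kMa.
Hence a = g sinθ/(1+k) = 10×sin29.9°/2 = 2.492 m/s².
With constant a from rest, t = √(2L/a) = √(2·6.81/2.492) ≈ 2.34 s.

t ≈ 2.34 s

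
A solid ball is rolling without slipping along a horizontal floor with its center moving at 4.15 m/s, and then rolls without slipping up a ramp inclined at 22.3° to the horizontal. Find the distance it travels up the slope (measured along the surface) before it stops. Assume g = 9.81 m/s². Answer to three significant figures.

Here I = (2/5)MR², so the shape factor k = I/(MR²) = 0.4.
Since it rolls without slipping, ω = v/R and KE = ½Mv² + ½Iω² = ½(1+k)Mv² = (7/10)Mv².
Setting this equal to Mgh gives the vertical rise h = (1+k)v₀²/(2g) = 1.4×4.15²/(2×9.81) = 1.229 m.
The distance along the slope is d = h/sinθ = 1.229/sin22.3° ≈ 3.24 m.

d ≈ 3.24 m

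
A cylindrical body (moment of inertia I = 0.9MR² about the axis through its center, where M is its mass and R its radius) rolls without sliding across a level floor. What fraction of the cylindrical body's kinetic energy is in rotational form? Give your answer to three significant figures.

For this body I = 0.9MR², i.e. k = I/(MR²) = 0.9.
Since ω = v/R, the translational part is ½Mv² and the rotational part is ½I(v/R)² = ½kMv²; the total is ½(1+k)Mv².
The rotational fraction is therefore k/(1+k) = 0.9/1.9 ≈ 0.474.

fraction ≈ 0.474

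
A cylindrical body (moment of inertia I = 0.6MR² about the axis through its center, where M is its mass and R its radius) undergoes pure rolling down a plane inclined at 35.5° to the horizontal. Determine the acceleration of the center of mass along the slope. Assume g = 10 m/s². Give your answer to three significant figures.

Here I = 0.6MR², so the shape factor k = I/(MR²) = 0.6.
Translational: Mg sinθ − f = Ma. Rotational about the CM: fR = Iα = kMRa, so f = kMa.
Eliminating f: Mg sinθ = (1+k)Ma, so a = g sinθ/(1+k) = 10 × sin35.5° / 1.6 ≈ 3.63 m/s².

a ≈ 3.63 m/s²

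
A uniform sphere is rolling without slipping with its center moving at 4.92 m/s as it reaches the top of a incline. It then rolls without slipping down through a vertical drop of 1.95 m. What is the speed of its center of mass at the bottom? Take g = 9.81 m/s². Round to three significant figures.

v ≈ 7.18 m/s

With I = (2/5)MR², the ratio k = I/(MR²) is 0.4.
Rolling without slipping gives ω = v/R, so the total kinetic energy is ½Mv² + ½Iω² = ½(1+k)Mv² = (7/10)Mv².
Conserving energy between top and bottom: (7/10)Mv² = (7/10)Mv₀² + Mgh, hence v² = v₀² + 2gh/(1+k).
v = √(4.92² + 2×9.81×1.95/1.4) = √51.53 ≈ 7.18 m/s.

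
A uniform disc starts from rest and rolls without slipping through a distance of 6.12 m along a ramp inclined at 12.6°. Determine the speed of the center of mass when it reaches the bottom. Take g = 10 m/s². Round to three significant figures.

v ≈ 4.22 m/s

For this body I = (1/2)MR², i.e. k = I/(MR²) = 0.5.
The rolling condition ω = v/R makes the rotational term ½I(v/R)² = ½kMv², so KE_total = ½(1+k)Mv² = (3/4)Mv².
The vertical drop is h = L sinθ = 6.12 × sin12.6° = 1.335 m.
Setting Mgh = (3/4)Mv² gives v = √(2gh/(1+k)) = √(2·10·1.335/1.5) ≈ 4.22 m/s.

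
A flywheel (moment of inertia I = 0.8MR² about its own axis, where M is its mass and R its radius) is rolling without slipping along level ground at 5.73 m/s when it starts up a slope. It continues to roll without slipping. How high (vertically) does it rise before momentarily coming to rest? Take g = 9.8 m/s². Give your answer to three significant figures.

h ≈ 3.02 m

Here I = 0.8MR², so the shape factor k = I/(MR²) = 0.8.
Pure rolling means v = ωR; then KE = ½Mv² + ½I(v/R)² = ½(1+k)Mv² = (9/10)Mv².
All of this converts to potential energy at the highest point: (9/10)Mv₀² = Mgh.
Thus h = (1+k)v₀²/(2g) = 1.8 × 5.73² / (2 × 9.8) ≈ 3.02 m.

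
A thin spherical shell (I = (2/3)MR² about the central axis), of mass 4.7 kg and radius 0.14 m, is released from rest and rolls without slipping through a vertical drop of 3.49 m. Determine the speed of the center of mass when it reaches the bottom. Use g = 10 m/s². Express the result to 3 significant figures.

For this body I = (2/3)MR², i.e. k = I/(MR²) = 2/3.
Pure rolling means v = ωR; then KE = ½Mv² + ½I(v/R)² = ½(1+k)Mv² = (5/6)Mv².
Energy conservation: Mgh = (5/6)Mv², so v = √(2gh/(1+k)) = √(2 × 10 × 3.49 / 1.667) ≈ 6.47 m/s.

v ≈ 6.47 m/s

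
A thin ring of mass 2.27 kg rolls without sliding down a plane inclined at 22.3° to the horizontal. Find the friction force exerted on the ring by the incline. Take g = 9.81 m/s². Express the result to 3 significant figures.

For this body I = MR², i.e. k = I/(MR²) = 1.
Along the incline Mg sinθ − f = Ma, and torque about the center fR = Iα = kMR²(a/R) gives f = kMa.
Combining, a = g sinθ/(1+k) and f = kMa = kMg sinθ/(1+k).
f = 1 × 2.27 × 9.81 × sin22.3° / 2 ≈ 4.22 N.

f ≈ 4.22 N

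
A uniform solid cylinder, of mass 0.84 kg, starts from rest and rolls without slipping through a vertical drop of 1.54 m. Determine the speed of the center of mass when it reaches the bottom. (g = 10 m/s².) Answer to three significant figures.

v ≈ 4.53 m/s

With I = (1/2)MR², the ratio k = I/(MR²) is 0.5.
Since it rolls without slipping, ω = v/R and KE = ½Mv² + ½Iω² = ½(1+k)Mv² = (3/4)Mv².
Setting Mgh = (3/4)Mv² gives v = √(2gh/(1+k)) = √(2·10·1.54/1.5) ≈ 4.53 m/s.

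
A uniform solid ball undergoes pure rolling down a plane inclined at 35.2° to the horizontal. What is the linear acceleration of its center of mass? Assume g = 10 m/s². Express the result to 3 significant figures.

a ≈ 4.12 m/s²

With I = (2/5)MR², the ratio k = I/(MR²) is 0.4.
Along the incline Mg sinθ − f = Ma, and torque about the center fR = Iα = kMR²(a/R) gives f = kMa.
Eliminating f: Mg sinθ = (1+k)Ma, so a = g sinθ/(1+k) = 10 × sin35.2° / 1.4 ≈ 4.12 m/s².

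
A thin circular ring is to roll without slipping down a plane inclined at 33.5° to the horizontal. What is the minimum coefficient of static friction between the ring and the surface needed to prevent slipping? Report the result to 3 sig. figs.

μ_min ≈ 0.331

The moment of inertia is MR², giving k ≡ I/(MR²) = 1.
Translational: Mg sinθ − f = Ma. Rotational about the CM: fR = Iα = kMRa, so f = kMa.
These give a = g sinθ/(1+k) and the required friction f = kMg sinθ/(1+k).
The normal force is N = Mg cosθ, so μ_min = f/N = k tanθ/(1+k).
μ_min = 1 × tan33.5° / 2 ≈ 0.331.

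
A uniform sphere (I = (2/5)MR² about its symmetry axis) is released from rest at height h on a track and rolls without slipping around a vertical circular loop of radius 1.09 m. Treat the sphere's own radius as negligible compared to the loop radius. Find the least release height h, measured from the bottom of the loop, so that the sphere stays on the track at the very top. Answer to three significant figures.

The moment of inertia is (2/5)MR², giving k ≡ I/(MR²) = 0.4.
At the top of the loop, the minimum-contact condition is Mg = Mv_top²/r, so v_top² = gr.
With ω = v/R, the kinetic energy at speed v is ½(1+k)Mv² = (7/10)Mv².
Energy conservation from release (height h) to the top (height 2r): Mgh = Mg(2r) + (7/10)M·gr.
Thus h_min = 2r + (1+k)r/2 = r(2 + 1.4/2) = 1.09 × 2.7 ≈ 2.94 m.

h_min ≈ 2.94 m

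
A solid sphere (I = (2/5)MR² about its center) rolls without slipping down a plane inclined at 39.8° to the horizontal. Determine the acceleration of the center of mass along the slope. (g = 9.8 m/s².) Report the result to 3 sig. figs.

For this body I = (2/5)MR², i.e. k = I/(MR²) = 0.4.
Along the incline Mg sinθ − f = Ma, and torque about the center fR = Iα = kMR²(a/R) gives f = kMa.
Eliminating f: Mg sinθ = (1+k)Ma, so a = g sinθ/(1+k) = 9.8 × sin39.8° / 1.4 ≈ 4.48 m/s².

a ≈ 4.48 m/s²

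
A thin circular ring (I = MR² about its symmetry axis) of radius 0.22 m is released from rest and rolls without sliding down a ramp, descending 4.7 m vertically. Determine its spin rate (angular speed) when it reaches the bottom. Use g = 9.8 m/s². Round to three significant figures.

ω ≈ 30.8 rad/s

Here I = MR², so the shape factor k = I/(MR²) = 1.
Pure rolling means v = ωR; then KE = ½Mv² + ½I(v/R)² = ½(1+k)Mv² = Mv².
Energy conservation Mgh = ½(1+k)Mv² gives v = √(2gh/(1+k)) = √(2 × 9.8 × 4.7 / 2) = 6.787 m/s.
Then ω = v/R = 6.787 / 0.22 ≈ 30.8 rad/s.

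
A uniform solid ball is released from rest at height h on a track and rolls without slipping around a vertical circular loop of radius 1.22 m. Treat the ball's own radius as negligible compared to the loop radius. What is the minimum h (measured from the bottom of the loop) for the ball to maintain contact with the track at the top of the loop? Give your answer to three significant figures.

h_min ≈ 3.29 m

Here I = (2/5)MR², so the shape factor k = I/(MR²) = 0.4.
At the top of the loop, the minimum-contact condition is Mg = Mv_top²/r, so v_top² = gr.
With ω = v/R, the kinetic energy at speed v is ½(1+k)Mv² = (7/10)Mv².
Energy conservation from release (height h) to the top (height 2r): Mgh = Mg(2r) + (7/10)M·gr.
Thus h_min = 2r + (1+k)r/2 = r(2 + 1.4/2) = 1.22 × 2.7 ≈ 3.29 m.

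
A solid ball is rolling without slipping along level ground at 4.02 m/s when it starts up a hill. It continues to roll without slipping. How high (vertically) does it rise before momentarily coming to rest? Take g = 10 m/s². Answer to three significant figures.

h ≈ 1.13 m

For this body I = (2/5)MR², i.e. k = I/(MR²) = 0.4.
Rolling without slipping gives ω = v/R, so the total kinetic energy is ½Mv² + ½Iω² = ½(1+k)Mv² = (7/10)Mv².
All of this converts to potential energy at the highest point: (7/10)Mv₀² = Mgh.
Thus h = (1+k)v₀²/(2g) = 1.4 × 4.02² / (2 × 10) ≈ 1.13 m.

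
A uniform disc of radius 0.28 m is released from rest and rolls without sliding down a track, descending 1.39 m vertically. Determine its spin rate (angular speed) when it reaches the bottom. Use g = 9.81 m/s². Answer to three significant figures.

For this body I = (1/2)MR², i.e. k = I/(MR²) = 0.5.
The rolling condition ω = v/R makes the rotational term ½I(v/R)² = ½kMv², so KE_total = ½(1+k)Mv² = (3/4)Mv².
Energy conservation Mgh = ½(1+k)Mv² gives v = √(2gh/(1+k)) = √(2 × 9.81 × 1.39 / 1.5) = 4.264 m/s.
Then ω = v/R = 4.264 / 0.28 ≈ 15.2 rad/s.

ω ≈ 15.2 rad/s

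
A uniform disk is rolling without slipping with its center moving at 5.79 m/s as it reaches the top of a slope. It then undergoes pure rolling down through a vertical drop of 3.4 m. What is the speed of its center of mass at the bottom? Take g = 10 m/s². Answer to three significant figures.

For this body I = (1/2)MR², i.e. k = I/(MR²) = 0.5.
Since it rolls without slipping, ω = v/R and KE = ½Mv² + ½Iω² = ½(1+k)Mv² = (3/4)Mv².
Conserving energy between top and bottom: (3/4)Mv² = (3/4)Mv₀² + Mgh, hence v² = v₀² + 2gh/(1+k).
v = √(5.79² + 2×10×3.4/1.5) = √78.86 ≈ 8.88 m/s.

v ≈ 8.88 m/s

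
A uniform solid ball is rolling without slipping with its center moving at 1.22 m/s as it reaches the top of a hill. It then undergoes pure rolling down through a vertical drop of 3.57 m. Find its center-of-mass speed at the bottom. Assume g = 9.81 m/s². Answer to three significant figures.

v ≈ 7.18 m/s

The moment of inertia is (2/5)MR², giving k ≡ I/(MR²) = 0.4.
Pure rolling means v = ωR; then KE = ½Mv² + ½I(v/R)² = ½(1+k)Mv² = (7/10)Mv².
Conserving energy between top and bottom: (7/10)Mv² = (7/10)Mv₀² + Mgh, hence v² = v₀² + 2gh/(1+k).
v = √(1.22² + 2×9.81×3.57/1.4) = √51.52 ≈ 7.18 m/s.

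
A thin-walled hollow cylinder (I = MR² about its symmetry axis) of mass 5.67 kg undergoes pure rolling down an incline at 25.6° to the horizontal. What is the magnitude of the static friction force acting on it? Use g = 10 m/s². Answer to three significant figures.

f ≈ 12.2 N

With I = MR², the ratio k = I/(MR²) is 1.
Newton's second law down the slope: Mg sinθ − f = Ma. The torque equation fR = Iα (with α = a/R) gives f = kMa.
Combining, a = g sinθ/(1+k) and f = kMa = kMg sinθ/(1+k).
f = 1 × 5.67 × 10 × sin25.6° / 2 ≈ 12.2 N.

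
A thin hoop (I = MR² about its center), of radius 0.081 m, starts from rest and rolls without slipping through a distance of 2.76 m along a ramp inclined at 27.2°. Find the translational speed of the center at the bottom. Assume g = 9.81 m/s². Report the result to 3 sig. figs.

v ≈ 3.52 m/s

For this body I = MR², i.e. k = I/(MR²) = 1.
The rolling condition ω = v/R makes the rotational term ½I(v/R)² = ½kMv², so KE_total = ½(1+k)Mv² = Mv².
The vertical drop is h = L sinθ = 2.76 × sin27.2° = 1.262 m.
Energy conservation: Mgh = Mv², so v = √(2gh/(1+k)) = √(2 × 9.81 × 1.262 / 2) ≈ 3.52 m/s.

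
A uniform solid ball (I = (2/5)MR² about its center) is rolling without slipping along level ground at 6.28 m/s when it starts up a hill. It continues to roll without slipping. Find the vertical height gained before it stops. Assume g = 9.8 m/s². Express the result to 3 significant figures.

The moment of inertia is (2/5)MR², giving k ≡ I/(MR²) = 0.4.
Pure rolling means v = ωR; then KE = ½Mv² + ½I(v/R)² = ½(1+k)Mv² = (7/10)Mv².
All of this converts to potential energy at the highest point: (7/10)Mv₀² = Mgh.
Thus h = (1+k)v₀²/(2g) = 1.4 × 6.28² / (2 × 9.8) ≈ 2.82 m.

h ≈ 2.82 m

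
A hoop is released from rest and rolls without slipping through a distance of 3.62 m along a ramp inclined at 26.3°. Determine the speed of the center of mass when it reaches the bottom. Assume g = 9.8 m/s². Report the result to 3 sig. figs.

v ≈ 3.96 m/s

The moment of inertia is MR², giving k ≡ I/(MR²) = 1.
Since it rolls without slipping, ω = v/R and KE = ½Mv² + ½Iω² = ½(1+k)Mv² = Mv².
The vertical drop is h = L sinθ = 3.62 × sin26.3° = 1.604 m.
Setting Mgh = Mv² gives v = √(2gh/(1+k)) = √(2·9.8·1.604/2) ≈ 3.96 m/s.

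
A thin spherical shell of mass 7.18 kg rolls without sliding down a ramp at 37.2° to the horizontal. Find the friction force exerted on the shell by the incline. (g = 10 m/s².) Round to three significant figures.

f ≈ 17.4 N

For this body I = (2/3)MR², i.e. k = I/(MR²) = 2/3.
Along the incline Mg sinθ − f = Ma, and torque about the center fR = Iα = kMR²(a/R) gives f = kMa.
Combining, a = g sinθ/(1+k) and f = kMa = kMg sinθ/(1+k).
f = (2/3) × 7.18 × 10 × sin37.2° / 1.667 ≈ 17.4 N.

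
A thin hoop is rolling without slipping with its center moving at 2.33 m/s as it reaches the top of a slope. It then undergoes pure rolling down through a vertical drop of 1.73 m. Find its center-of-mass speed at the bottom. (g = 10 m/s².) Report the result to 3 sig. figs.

v ≈ 4.77 m/s

The moment of inertia is MR², giving k ≡ I/(MR²) = 1.
Pure rolling means v = ωR; then KE = ½Mv² + ½I(v/R)² = ½(1+k)Mv² = Mv².
Conserving energy between top and bottom: Mv² = Mv₀² + Mgh, hence v² = v₀² + 2gh/(1+k).
v = √(2.33² + 2×10×1.73/2) = √22.73 ≈ 4.77 m/s.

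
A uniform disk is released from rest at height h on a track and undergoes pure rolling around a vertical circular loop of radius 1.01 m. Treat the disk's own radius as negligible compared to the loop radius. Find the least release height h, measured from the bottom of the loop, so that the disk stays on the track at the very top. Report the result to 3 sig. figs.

h_min ≈ 2.78 m

Here I = (1/2)MR², so the shape factor k = I/(MR²) = 0.5.
At the top of the loop, the minimum-contact condition is Mg = Mv_top²/r, so v_top² = gr.
With ω = v/R, the kinetic energy at speed v is ½(1+k)Mv² = (3/4)Mv².
Energy conservation from release (height h) to the top (height 2r): Mgh = Mg(2r) + (3/4)M·gr.
Thus h_min = 2r + (1+k)r/2 = r(2 + 1.5/2) = 1.01 × 2.75 ≈ 2.78 m.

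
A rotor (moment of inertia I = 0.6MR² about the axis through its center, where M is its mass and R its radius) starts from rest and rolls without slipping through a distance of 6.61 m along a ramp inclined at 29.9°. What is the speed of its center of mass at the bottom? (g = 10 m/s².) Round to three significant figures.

v ≈ 6.42 m/s

For this body I = 0.6MR², i.e. k = I/(MR²) = 0.6.
Pure rolling means v = ωR; then KE = ½Mv² + ½I(v/R)² = ½(1+k)Mv² = (4/5)Mv².
The vertical drop is h = L sinθ = 6.61 × sin29.9° = 3.295 m.
Setting Mgh = (4/5)Mv² gives v = √(2gh/(1+k)) = √(2·10·3.295/1.6) ≈ 6.42 m/s.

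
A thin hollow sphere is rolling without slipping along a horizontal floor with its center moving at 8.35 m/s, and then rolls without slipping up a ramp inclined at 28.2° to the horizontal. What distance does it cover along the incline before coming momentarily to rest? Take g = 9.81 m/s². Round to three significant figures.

With I = (2/3)MR², the ratio k = I/(MR²) is 2/3.
The rolling condition ω = v/R makes the rotational term ½I(v/R)² = ½kMv², so KE_total = ½(1+k)Mv² = (5/6)Mv².
Setting this equal to Mgh gives the vertical rise h = (1+k)v₀²/(2g) = 1.667×8.35²/(2×9.81) = 5.923 m.
The distance along the slope is d = h/sinθ = 5.923/sin28.2° ≈ 12.5 m.

d ≈ 12.5 m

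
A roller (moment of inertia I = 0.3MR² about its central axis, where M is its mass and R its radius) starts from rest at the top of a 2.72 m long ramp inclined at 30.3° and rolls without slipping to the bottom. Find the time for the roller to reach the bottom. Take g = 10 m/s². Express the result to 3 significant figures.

The moment of inertia is 0.3MR², giving k ≡ I/(MR²) = 0.3.
Newton's second law down the slope: Mg sinθ − f = Ma. The torque equation fR = Iα (with α = a/R) gives f = kMa.
Hence a = g sinθ/(1+k) = 10×sin30.3°/1.3 = 3.881 m/s².
With constant a from rest, t = √(2L/a) = √(2·2.72/3.881) ≈ 1.18 s.

t ≈ 1.18 s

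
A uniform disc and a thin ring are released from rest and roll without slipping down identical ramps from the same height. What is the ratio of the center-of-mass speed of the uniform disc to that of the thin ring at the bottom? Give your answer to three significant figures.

Each satisfies Mgh = ½(1+k)Mv² with k = I/(MR²), so v ∝ 1/√(1+k).
For the uniform disc k = 0.5; for the thin ring k = 1.
v₁/v₂ = √((1+k₂)/(1+k₁)) = √(2/1.5) ≈ 1.15.

v_ratio ≈ 1.15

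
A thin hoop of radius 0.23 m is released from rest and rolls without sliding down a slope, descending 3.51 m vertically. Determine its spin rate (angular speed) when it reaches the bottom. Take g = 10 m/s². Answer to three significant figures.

Here I = MR², so the shape factor k = I/(MR²) = 1.
Rolling without slipping gives ω = v/R, so the total kinetic energy is ½Mv² + ½Iω² = ½(1+k)Mv² = Mv².
Energy conservation Mgh = ½(1+k)Mv² gives v = √(2gh/(1+k)) = √(2 × 10 × 3.51 / 2) = 5.925 m/s.
The angular speed follows from ω = v/R = 5.925/0.23 ≈ 25.8 rad/s.

ω ≈ 25.8 rad/s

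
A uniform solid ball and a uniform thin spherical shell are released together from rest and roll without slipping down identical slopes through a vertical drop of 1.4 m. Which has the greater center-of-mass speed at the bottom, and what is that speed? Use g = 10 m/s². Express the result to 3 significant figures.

the uniform solid ball, at v ≈ 4.47 m/s

For rolling without slipping, Mgh = ½(1+k)Mv² where k = I/(MR²), so v = √(2gh/(1+k)).
Uniform solid ball: k = 0.4, giving v = √(2×10×1.4/1.4) = 4.472 m/s.
Uniform thin spherical shell: k = 2/3, giving v = √(2×10×1.4/1.667) = 4.099 m/s.
The smaller k wins: the uniform solid ball, at ≈ 4.47 m/s.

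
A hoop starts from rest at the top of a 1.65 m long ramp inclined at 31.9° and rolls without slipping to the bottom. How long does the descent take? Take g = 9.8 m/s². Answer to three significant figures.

The moment of inertia is MR², giving k ≡ I/(MR²) = 1.
Translational: Mg sinθ − f = Ma. Rotational about the CM: fR = Iα = kMRa, so f = kMa.
Hence a = g sinθ/(1+k) = 9.8×sin31.9°/2 = 2.589 m/s².
Starting from rest, L = ½at², so t = √(2L/a) = √(2×1.65/2.589) ≈ 1.13 s.

t ≈ 1.13 s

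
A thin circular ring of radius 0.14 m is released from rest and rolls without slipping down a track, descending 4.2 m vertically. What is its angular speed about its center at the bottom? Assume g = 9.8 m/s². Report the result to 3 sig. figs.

ω ≈ 45.8 rad/s

With I = MR², the ratio k = I/(MR²) is 1.
The rolling condition ω = v/R makes the rotational term ½I(v/R)² = ½kMv², so KE_total = ½(1+k)Mv² = Mv².
Energy conservation Mgh = ½(1+k)Mv² gives v = √(2gh/(1+k)) = √(2 × 9.8 × 4.2 / 2) = 6.416 m/s.
Then ω = v/R = 6.416 / 0.14 ≈ 45.8 rad/s.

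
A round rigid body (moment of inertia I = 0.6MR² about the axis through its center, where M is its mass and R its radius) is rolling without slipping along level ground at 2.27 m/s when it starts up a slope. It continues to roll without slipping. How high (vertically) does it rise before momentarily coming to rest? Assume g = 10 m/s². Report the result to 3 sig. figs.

h ≈ 0.412 m

With I = 0.6MR², the ratio k = I/(MR²) is 0.6.
Pure rolling means v = ωR; then KE = ½Mv² + ½I(v/R)² = ½(1+k)Mv² = (4/5)Mv².
At the top the kinetic energy is zero, so (4/5)Mv₀² = Mgh.
Thus h = (1+k)v₀²/(2g) = 1.6 × 2.27² / (2 × 10) ≈ 0.412 m.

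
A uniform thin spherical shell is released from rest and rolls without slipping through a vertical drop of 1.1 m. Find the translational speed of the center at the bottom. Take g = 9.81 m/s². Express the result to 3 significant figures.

v ≈ 3.60 m/s

Here I = (2/3)MR², so the shape factor k = I/(MR²) = 2/3.
Pure rolling means v = ωR; then KE = ½Mv² + ½I(v/R)² = ½(1+k)Mv² = (5/6)Mv².
Energy conservation: Mgh = (5/6)Mv², so v = √(2gh/(1+k)) = √(2 × 9.81 × 1.1 / 1.667) ≈ 3.60 m/s.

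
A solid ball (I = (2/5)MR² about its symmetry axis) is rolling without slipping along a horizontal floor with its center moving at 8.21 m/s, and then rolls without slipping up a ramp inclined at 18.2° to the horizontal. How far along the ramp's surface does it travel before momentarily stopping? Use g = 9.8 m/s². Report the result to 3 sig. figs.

d ≈ 15.4 m

With I = (2/5)MR², the ratio k = I/(MR²) is 0.4.
Rolling without slipping gives ω = v/R, so the total kinetic energy is ½Mv² + ½Iω² = ½(1+k)Mv² = (7/10)Mv².
Setting this equal to Mgh gives the vertical rise h = (1+k)v₀²/(2g) = 1.4×8.21²/(2×9.8) = 4.815 m.
The distance along the slope is d = h/sinθ = 4.815/sin18.2° ≈ 15.4 m.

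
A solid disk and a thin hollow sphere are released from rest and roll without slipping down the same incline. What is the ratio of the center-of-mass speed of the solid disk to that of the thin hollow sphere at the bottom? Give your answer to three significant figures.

v_ratio ≈ 1.05

Each satisfies Mgh = ½(1+k)Mv² with k = I/(MR²), so v ∝ 1/√(1+k).
For the solid disk k = 0.5; for the thin hollow sphere k = 2/3.
v₁/v₂ = √((1+k₂)/(1+k₁)) = √(1.667/1.5) ≈ 1.05.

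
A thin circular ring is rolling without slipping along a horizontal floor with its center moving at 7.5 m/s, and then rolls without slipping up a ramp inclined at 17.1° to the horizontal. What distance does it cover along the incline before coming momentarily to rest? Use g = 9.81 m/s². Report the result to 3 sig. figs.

Here I = MR², so the shape factor k = I/(MR²) = 1.
The rolling condition ω = v/R makes the rotational term ½I(v/R)² = ½kMv², so KE_total = ½(1+k)Mv² = Mv².
Setting this equal to Mgh gives the vertical rise h = (1+k)v₀²/(2g) = 2×7.5²/(2×9.81) = 5.734 m.
Along the incline, d = h/sinθ = 5.734/sin17.1° ≈ 19.5 m.

d ≈ 19.5 m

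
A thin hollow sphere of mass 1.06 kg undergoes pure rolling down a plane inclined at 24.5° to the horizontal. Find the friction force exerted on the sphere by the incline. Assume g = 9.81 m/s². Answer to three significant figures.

f ≈ 1.72 N

With I = (2/3)MR², the ratio k = I/(MR²) is 2/3.
Newton's second law down the slope: Mg sinθ − f = Ma. The torque equation fR = Iα (with α = a/R) gives f = kMa.
Combining, a = g sinθ/(1+k) and f = kMa = kMg sinθ/(1+k).
f = (2/3) × 1.06 × 9.81 × sin24.5° / 1.667 ≈ 1.72 N.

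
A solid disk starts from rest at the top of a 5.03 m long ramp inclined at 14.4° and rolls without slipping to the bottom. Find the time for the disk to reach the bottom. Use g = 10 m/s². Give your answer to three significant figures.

Here I = (1/2)MR², so the shape factor k = I/(MR²) = 0.5.
Along the incline Mg sinθ − f = Ma, and torque about the center fR = Iα = kMR²(a/R) gives f = kMa.
Hence a = g sinθ/(1+k) = 10×sin14.4°/1.5 = 1.658 m/s².
Starting from rest, L = ½at², so t = √(2L/a) = √(2×5.03/1.658) ≈ 2.46 s.

t ≈ 2.46 s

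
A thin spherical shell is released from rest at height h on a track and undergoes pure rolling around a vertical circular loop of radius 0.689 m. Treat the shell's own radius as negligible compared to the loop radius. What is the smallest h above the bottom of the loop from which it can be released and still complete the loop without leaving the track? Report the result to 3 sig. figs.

For this body I = (2/3)MR², i.e. k = I/(MR²) = 2/3.
At the top, contact is just lost when gravity alone supplies the centripetal force: Mg = Mv_top²/r, i.e. v_top² = gr.
With ω = v/R, the kinetic energy at speed v is ½(1+k)Mv² = (5/6)Mv².
Energy conservation from release (height h) to the top (height 2r): Mgh = Mg(2r) + (5/6)M·gr.
Thus h_min = 2r + (1+k)r/2 = r(2 + 1.667/2) = 0.689 × 2.833 ≈ 1.95 m.

h_min ≈ 1.95 m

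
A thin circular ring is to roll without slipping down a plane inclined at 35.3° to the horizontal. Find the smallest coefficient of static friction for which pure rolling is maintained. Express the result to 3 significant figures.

μ_min ≈ 0.354

With I = MR², the ratio k = I/(MR²) is 1.
Along the incline Mg sinθ − f = Ma, and torque about the center fR = Iα = kMR²(a/R) gives f = kMa.
These give a = g sinθ/(1+k) and the required friction f = kMg sinθ/(1+k).
The normal force is N = Mg cosθ, so μ_min = f/N = k tanθ/(1+k).
μ_min = 1 × tan35.3° / 2 ≈ 0.354.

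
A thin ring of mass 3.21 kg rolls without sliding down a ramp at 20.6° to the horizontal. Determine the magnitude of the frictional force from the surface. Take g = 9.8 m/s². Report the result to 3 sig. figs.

With I = MR², the ratio k = I/(MR²) is 1.
Newton's second law down the slope: Mg sinθ − f = Ma. The torque equation fR = Iα (with α = a/R) gives f = kMa.
Combining, a = g sinθ/(1+k) and f = kMa = kMg sinθ/(1+k).
f = 1 × 3.21 × 9.8 × sin20.6° / 2 ≈ 5.53 N.

f ≈ 5.53 N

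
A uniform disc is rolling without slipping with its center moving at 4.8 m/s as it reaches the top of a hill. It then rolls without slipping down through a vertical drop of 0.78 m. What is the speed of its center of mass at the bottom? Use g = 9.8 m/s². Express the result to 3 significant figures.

v ≈ 5.76 m/s

Here I = (1/2)MR², so the shape factor k = I/(MR²) = 0.5.
Pure rolling means v = ωR; then KE = ½Mv² + ½I(v/R)² = ½(1+k)Mv² = (3/4)Mv².
Energy conservation: (3/4)Mv₀² + Mgh = (3/4)Mv², so v² = v₀² + 2gh/(1+k).
v = √(4.8² + 2×9.8×0.78/1.5) = √33.23 ≈ 5.76 m/s.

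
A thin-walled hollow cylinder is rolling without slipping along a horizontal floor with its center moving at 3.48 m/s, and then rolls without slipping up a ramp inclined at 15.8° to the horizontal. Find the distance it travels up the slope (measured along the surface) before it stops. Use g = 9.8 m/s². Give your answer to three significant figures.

Here I = MR², so the shape factor k = I/(MR²) = 1.
Pure rolling means v = ωR; then KE = ½Mv² + ½I(v/R)² = ½(1+k)Mv² = Mv².
Setting this equal to Mgh gives the vertical rise h = (1+k)v₀²/(2g) = 2×3.48²/(2×9.8) = 1.236 m.
The distance along the slope is d = h/sinθ = 1.236/sin15.8° ≈ 4.54 m.

d ≈ 4.54 m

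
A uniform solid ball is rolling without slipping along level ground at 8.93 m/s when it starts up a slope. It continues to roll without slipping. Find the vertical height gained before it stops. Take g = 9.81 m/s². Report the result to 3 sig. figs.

h ≈ 5.69 m

For this body I = (2/5)MR², i.e. k = I/(MR²) = 0.4.
Since it rolls without slipping, ω = v/R and KE = ½Mv² + ½Iω² = ½(1+k)Mv² = (7/10)Mv².
At the top the kinetic energy is zero, so (7/10)Mv₀² = Mgh.
Thus h = (1+k)v₀²/(2g) = 1.4 × 8.93² / (2 × 9.81) ≈ 5.69 m.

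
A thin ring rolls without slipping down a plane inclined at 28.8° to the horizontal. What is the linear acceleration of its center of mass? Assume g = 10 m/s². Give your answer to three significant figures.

a ≈ 2.41 m/s²

Here I = MR², so the shape factor k = I/(MR²) = 1.
Translational: Mg sinθ − f = Ma. Rotational about the CM: fR = Iα = kMRa, so f = kMa.
Eliminating f: Mg sinθ = (1+k)Ma, so a = g sinθ/(1+k) = 10 × sin28.8° / 2 ≈ 2.41 m/s².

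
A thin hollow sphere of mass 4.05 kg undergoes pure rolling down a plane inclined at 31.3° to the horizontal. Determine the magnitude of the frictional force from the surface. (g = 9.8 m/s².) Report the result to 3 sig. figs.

The moment of inertia is (2/3)MR², giving k ≡ I/(MR²) = 2/3.
Translational: Mg sinθ − f = Ma. Rotational about the CM: fR = Iα = kMRa, so f = kMa.
Combining, a = g sinθ/(1+k) and f = kMa = kMg sinθ/(1+k).
f = (2/3) × 4.05 × 9.8 × sin31.3° / 1.667 ≈ 8.25 N.

f ≈ 8.25 N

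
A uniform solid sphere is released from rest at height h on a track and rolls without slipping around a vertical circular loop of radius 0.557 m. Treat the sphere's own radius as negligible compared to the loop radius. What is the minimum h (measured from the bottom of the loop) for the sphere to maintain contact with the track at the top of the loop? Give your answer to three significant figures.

The moment of inertia is (2/5)MR², giving k ≡ I/(MR²) = 0.4.
At the top of the loop, the minimum-contact condition is Mg = Mv_top²/r, so v_top² = gr.
With ω = v/R, the kinetic energy at speed v is ½(1+k)Mv² = (7/10)Mv².
Energy conservation from release (height h) to the top (height 2r): Mgh = Mg(2r) + (7/10)M·gr.
Thus h_min = 2r + (1+k)r/2 = r(2 + 1.4/2) = 0.557 × 2.7 ≈ 1.50 m.

h_min ≈ 1.50 m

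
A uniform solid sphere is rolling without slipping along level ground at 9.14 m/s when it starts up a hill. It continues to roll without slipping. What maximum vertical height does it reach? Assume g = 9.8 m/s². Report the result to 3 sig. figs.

h ≈ 5.97 m

Here I = (2/5)MR², so the shape factor k = I/(MR²) = 0.4.
Since it rolls without slipping, ω = v/R and KE = ½Mv² + ½Iω² = ½(1+k)Mv² = (7/10)Mv².
At the top the kinetic energy is zero, so (7/10)Mv₀² = Mgh.
Thus h = (1+k)v₀²/(2g) = 1.4 × 9.14² / (2 × 9.8) ≈ 5.97 m.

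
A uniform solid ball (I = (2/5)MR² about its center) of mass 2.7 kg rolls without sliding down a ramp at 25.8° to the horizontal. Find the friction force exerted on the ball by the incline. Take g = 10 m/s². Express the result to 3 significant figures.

The moment of inertia is (2/5)MR², giving k ≡ I/(MR²) = 0.4.
Newton's second law down the slope: Mg sinθ − f = Ma. The torque equation fR = Iα (with α = a/R) gives f = kMa.
Combining, a = g sinθ/(1+k) and f = kMa = kMg sinθ/(1+k).
f = 0.4 × 2.7 × 10 × sin25.8° / 1.4 ≈ 3.36 N.

f ≈ 3.36 N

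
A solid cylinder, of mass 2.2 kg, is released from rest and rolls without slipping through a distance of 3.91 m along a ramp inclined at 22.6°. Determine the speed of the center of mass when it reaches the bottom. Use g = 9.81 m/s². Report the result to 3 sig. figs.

v ≈ 4.43 m/s

Here I = (1/2)MR², so the shape factor k = I/(MR²) = 0.5.
The rolling condition ω = v/R makes the rotational term ½I(v/R)² = ½kMv², so KE_total = ½(1+k)Mv² = (3/4)Mv².
The vertical drop is h = L sinθ = 3.91 × sin22.6° = 1.503 m.
Setting Mgh = (3/4)Mv² gives v = √(2gh/(1+k)) = √(2·9.81·1.503/1.5) ≈ 4.43 m/s.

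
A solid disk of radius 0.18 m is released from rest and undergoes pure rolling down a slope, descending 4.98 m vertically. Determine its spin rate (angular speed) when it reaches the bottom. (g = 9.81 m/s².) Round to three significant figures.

ω ≈ 44.8 rad/s

With I = (1/2)MR², the ratio k = I/(MR²) is 0.5.
The rolling condition ω = v/R makes the rotational term ½I(v/R)² = ½kMv², so KE_total = ½(1+k)Mv² = (3/4)Mv².
Energy conservation Mgh = ½(1+k)Mv² gives v = √(2gh/(1+k)) = √(2 × 9.81 × 4.98 / 1.5) = 8.071 m/s.
Then ω = v/R = 8.071 / 0.18 ≈ 44.8 rad/s.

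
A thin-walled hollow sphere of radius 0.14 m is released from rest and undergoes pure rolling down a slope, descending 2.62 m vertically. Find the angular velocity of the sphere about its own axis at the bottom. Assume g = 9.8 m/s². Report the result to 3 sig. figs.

ω ≈ 39.6 rad/s

With I = (2/3)MR², the ratio k = I/(MR²) is 2/3.
Rolling without slipping gives ω = v/R, so the total kinetic energy is ½Mv² + ½Iω² = ½(1+k)Mv² = (5/6)Mv².
Energy conservation Mgh = ½(1+k)Mv² gives v = √(2gh/(1+k)) = √(2 × 9.8 × 2.62 / 1.667) = 5.551 m/s.
Then ω = v/R = 5.551 / 0.14 ≈ 39.6 rad/s.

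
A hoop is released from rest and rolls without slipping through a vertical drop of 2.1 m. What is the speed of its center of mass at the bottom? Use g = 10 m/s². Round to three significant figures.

v ≈ 4.58 m/s

For this body I = MR², i.e. k = I/(MR²) = 1.
Pure rolling means v = ωR; then KE = ½Mv² + ½I(v/R)² = ½(1+k)Mv² = Mv².
Energy conservation: Mgh = Mv², so v = √(2gh/(1+k)) = √(2 × 10 × 2.1 / 2) ≈ 4.58 m/s.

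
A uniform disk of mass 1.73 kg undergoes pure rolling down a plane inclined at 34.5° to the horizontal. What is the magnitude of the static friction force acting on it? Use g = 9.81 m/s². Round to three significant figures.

f ≈ 3.20 N

For this body I = (1/2)MR², i.e. k = I/(MR²) = 0.5.
Along the incline Mg sinθ − f = Ma, and torque about the center fR = Iα = kMR²(a/R) gives f = kMa.
Combining, a = g sinθ/(1+k) and f = kMa = kMg sinθ/(1+k).
f = 0.5 × 1.73 × 9.81 × sin34.5° / 1.5 ≈ 3.20 N.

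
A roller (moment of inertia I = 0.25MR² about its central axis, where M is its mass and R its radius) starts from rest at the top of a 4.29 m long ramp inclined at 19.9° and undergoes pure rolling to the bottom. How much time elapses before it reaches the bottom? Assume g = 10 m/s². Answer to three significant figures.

t ≈ 1.78 s

For this body I = 0.25MR², i.e. k = I/(MR²) = 0.25.
Along the incline Mg sinθ − f = Ma, and torque about the center fR = Iα = kMR²(a/R) gives f = kMa.
Hence a = g sinθ/(1+k) = 10×sin19.9°/1.25 = 2.723 m/s².
Starting from rest, L = ½at², so t = √(2L/a) = √(2×4.29/2.723) ≈ 1.78 s.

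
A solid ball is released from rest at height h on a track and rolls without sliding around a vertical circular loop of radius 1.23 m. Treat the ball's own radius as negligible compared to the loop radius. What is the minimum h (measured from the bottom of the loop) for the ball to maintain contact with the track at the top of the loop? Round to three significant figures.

The moment of inertia is (2/5)MR², giving k ≡ I/(MR²) = 0.4.
At the top of the loop, the minimum-contact condition is Mg = Mv_top²/r, so v_top² = gr.
With ω = v/R, the kinetic energy at speed v is ½(1+k)Mv² = (7/10)Mv².
Energy conservation from release (height h) to the top (height 2r): Mgh = Mg(2r) + (7/10)M·gr.
Thus h_min = 2r + (1+k)r/2 = r(2 + 1.4/2) = 1.23 × 2.7 ≈ 3.32 m.

h_min ≈ 3.32 m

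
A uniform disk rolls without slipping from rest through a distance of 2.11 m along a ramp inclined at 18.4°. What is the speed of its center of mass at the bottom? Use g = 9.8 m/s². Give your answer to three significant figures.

v ≈ 2.95 m/s

For this body I = (1/2)MR², i.e. k = I/(MR²) = 0.5.
Since it rolls without slipping, ω = v/R and KE = ½Mv² + ½Iω² = ½(1+k)Mv² = (3/4)Mv².
The vertical drop is h = L sinθ = 2.11 × sin18.4° = 0.666 m.
Energy conservation: Mgh = (3/4)Mv², so v = √(2gh/(1+k)) = √(2 × 9.8 × 0.666 / 1.5) ≈ 2.95 m/s.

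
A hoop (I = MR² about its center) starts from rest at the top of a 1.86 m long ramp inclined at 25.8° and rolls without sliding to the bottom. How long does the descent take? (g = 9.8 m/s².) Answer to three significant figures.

Here I = MR², so the shape factor k = I/(MR²) = 1.
Newton's second law down the slope: Mg sinθ − f = Ma. The torque equation fR = Iα (with α = a/R) gives f = kMa.
Hence a = g sinθ/(1+k) = 9.8×sin25.8°/2 = 2.133 m/s².
With constant a from rest, t = √(2L/a) = √(2·1.86/2.133) ≈ 1.32 s.

t ≈ 1.32 s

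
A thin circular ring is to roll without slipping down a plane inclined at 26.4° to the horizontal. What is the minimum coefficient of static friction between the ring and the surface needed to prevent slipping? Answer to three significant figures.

μ_min ≈ 0.248

Here I = MR², so the shape factor k = I/(MR²) = 1.
Along the incline Mg sinθ − f = Ma, and torque about the center fR = Iα = kMR²(a/R) gives f = kMa.
These give a = g sinθ/(1+k) and the required friction f = kMg sinθ/(1+k).
With N = Mg cosθ, the no-slip condition f ≤ μN gives μ_min = f/N = k tanθ/(1+k).
μ_min = 1 × tan26.4° / 2 ≈ 0.248.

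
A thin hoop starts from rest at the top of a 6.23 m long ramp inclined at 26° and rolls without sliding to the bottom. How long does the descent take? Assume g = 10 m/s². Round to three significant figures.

For this body I = MR², i.e. k = I/(MR²) = 1.
Along the incline Mg sinθ − f = Ma, and torque about the center fR = Iα = kMR²(a/R) gives f = kMa.
Hence a = g sinθ/(1+k) = 10×sin26°/2 = 2.192 m/s².
With constant a from rest, t = √(2L/a) = √(2·6.23/2.192) ≈ 2.38 s.

t ≈ 2.38 s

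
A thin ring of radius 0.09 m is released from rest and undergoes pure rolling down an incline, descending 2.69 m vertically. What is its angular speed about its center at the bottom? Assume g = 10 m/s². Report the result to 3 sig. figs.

Here I = MR², so the shape factor k = I/(MR²) = 1.
Since it rolls without slipping, ω = v/R and KE = ½Mv² + ½Iω² = ½(1+k)Mv² = Mv².
Energy conservation Mgh = ½(1+k)Mv² gives v = √(2gh/(1+k)) = √(2 × 10 × 2.69 / 2) = 5.187 m/s.
Then ω = v/R = 5.187 / 0.09 ≈ 57.6 rad/s.

ω ≈ 57.6 rad/s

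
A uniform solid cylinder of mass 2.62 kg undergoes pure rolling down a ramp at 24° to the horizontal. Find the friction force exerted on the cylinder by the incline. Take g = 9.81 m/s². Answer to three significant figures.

The moment of inertia is (1/2)MR², giving k ≡ I/(MR²) = 0.5.
Newton's second law down the slope: Mg sinθ − f = Ma. The torque equation fR = Iα (with α = a/R) gives f = kMa.
Combining, a = g sinθ/(1+k) and f = kMa = kMg sinθ/(1+k).
f = 0.5 × 2.62 × 9.81 × sin24° / 1.5 ≈ 3.48 N.

f ≈ 3.48 N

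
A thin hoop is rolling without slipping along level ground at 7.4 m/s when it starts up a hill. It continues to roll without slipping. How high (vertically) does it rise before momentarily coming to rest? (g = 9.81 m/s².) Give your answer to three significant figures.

The moment of inertia is MR², giving k ≡ I/(MR²) = 1.
Pure rolling means v = ωR; then KE = ½Mv² + ½I(v/R)² = ½(1+k)Mv² = Mv².
At the top the kinetic energy is zero, so Mv₀² = Mgh.
Thus h = (1+k)v₀²/(2g) = 2 × 7.4² / (2 × 9.81) ≈ 5.58 m.

h ≈ 5.58 m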